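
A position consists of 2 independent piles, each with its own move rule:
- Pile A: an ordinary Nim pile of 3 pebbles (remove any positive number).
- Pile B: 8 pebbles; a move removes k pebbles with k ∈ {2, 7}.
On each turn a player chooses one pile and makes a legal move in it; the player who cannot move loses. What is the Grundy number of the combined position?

Pile A is a plain Nim pile of size 3, so its Grundy value is 3.
For pile B, compute g(0), g(1), … with moves {2, 7}:
g(0) = mex{} = 0
g(1) = mex{} = 0
g(2) = mex{0} = 1
g(3) = mex{0} = 1
g(4) = mex{1} = 0
g(5) = mex{1} = 0
g(6) = mex{0} = 1
g(7) = mex{0} = 1
g(8) = mex{0,1} = 2
So g(8) = 2.
By the Sprague-Grundy theorem, the Grundy value of a sum of independent games is the XOR of the component values.
Combined value = 3 XOR 2 = 1.

1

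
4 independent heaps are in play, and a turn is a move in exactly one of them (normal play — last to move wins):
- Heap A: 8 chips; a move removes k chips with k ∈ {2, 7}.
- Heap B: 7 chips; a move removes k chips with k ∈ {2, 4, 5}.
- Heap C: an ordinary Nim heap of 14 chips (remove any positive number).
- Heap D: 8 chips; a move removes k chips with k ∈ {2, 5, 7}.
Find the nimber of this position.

14

Build the Grundy sequence for heap A with g(k) = mex{g(k−s) : s ∈ {2, 7}, s ≤ k}:
g(0) = mex{} = 0
g(1) = mex{} = 0
g(2) = mex{0} = 1
g(3) = mex{0} = 1
g(4) = mex{1} = 0
g(5) = mex{1} = 0
g(6) = mex{0} = 1
g(7) = mex{0} = 1
g(8) = mex{0,1} = 2
So g(8) = 2.
Build the Grundy sequence for heap B with g(k) = mex{g(k−s) : s ∈ {2, 4, 5}, s ≤ k}:
g(0) = mex{} = 0
g(1) = mex{} = 0
g(2) = mex{0} = 1
g(3) = mex{0} = 1
g(4) = mex{0,1} = 2
g(5) = mex{0,1} = 2
g(6) = mex{0,1,2} = 3
g(7) = mex{1,2} = 0
So g(7) = 0.
Heap C is a plain Nim heap of size 14, so its Grundy value is 14.
Build the Grundy sequence for heap D with g(k) = mex{g(k−s) : s ∈ {2, 5, 7}, s ≤ k}:
k:     0  1  2  3  4  5  6  7  8
g(k):  0  0  1  1  0  2  1  3  2
So g(8) = 2.
By the Sprague-Grundy theorem, the Grundy value of a sum of independent games is the XOR of the component values.
Combined value = 2 ⊕ 0 ⊕ 14 ⊕ 2 = 14.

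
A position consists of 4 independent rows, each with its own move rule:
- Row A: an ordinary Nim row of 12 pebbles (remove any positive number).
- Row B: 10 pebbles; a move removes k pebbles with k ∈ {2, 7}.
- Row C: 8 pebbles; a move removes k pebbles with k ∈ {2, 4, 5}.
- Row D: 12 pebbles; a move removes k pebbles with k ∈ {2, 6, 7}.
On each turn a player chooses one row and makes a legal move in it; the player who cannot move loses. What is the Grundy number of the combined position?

14

Row A is a plain Nim row of size 12, so its Grundy value is 12.
For row B, compute g(0), g(1), … with moves {2, 7}:
g(0) = mex{} = 0
g(1) = mex{} = 0
g(2) = mex{0} = 1
g(3) = mex{0} = 1
g(4) = mex{1} = 0
g(5) = mex{1} = 0
g(6) = mex{0} = 1
g(7) = mex{0} = 1
g(8) = mex{0,1} = 2
g(9) = mex{1} = 0
g(10) = mex{1,2} = 0
So g(10) = 0.
Grundy values for row C (subtraction set {2, 4, 5}):
k:     0  1  2  3  4  5  6  7  8
g(k):  0  0  1  1  2  2  3  0  0
So g(8) = 0.
Build the Grundy sequence for row D with g(k) = mex{g(k−s) : s ∈ {2, 6, 7}, s ≤ k}:
g(0) = mex{} = 0
g(1) = mex{} = 0
g(2) = mex{0} = 1
g(3) = mex{0} = 1
g(4) = mex{1} = 0
g(5) = mex{1} = 0
g(6) = mex{0} = 1
g(7) = mex{0} = 1
g(8) = mex{0,1} = 2
g(9) = mex{1} = 0
g(10) = mex{0,1,2} = 3
g(11) = mex{0} = 1
g(12) = mex{0,1,3} = 2
So g(12) = 2.
By the Sprague-Grundy theorem, the Grundy value of a sum of independent games is the XOR of the component values.
Combined value = 12 XOR 0 XOR 0 XOR 2 = 14.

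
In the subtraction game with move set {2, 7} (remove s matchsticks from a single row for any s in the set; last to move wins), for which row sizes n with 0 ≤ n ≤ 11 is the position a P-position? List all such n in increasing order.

0, 1, 4, 5, 9, 10

Grundy values for subtraction set {2, 7}:
g(0) = mex{} = 0
g(1) = mex{} = 0
g(2) = mex{0} = 1
g(3) = mex{0} = 1
g(4) = mex{1} = 0
g(5) = mex{1} = 0
g(6) = mex{0} = 1
g(7) = mex{0} = 1
g(8) = mex{0,1} = 2
g(9) = mex{1} = 0
g(10) = mex{1,2} = 0
g(11) = mex{0} = 1
The P-positions (g = 0) in 0..11 are 0, 1, 4, 5, 9, 10.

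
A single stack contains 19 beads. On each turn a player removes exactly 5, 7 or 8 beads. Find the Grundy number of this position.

Grundy values for subtraction set {5, 7, 8}:
k:     0  1  2  3  4  5  6  7  8  9 10 11 12 13 14 15 16 17 18 19
g(k):  0  0  0  0  0  1  1  1  1  1  2  2  2  0  0  0  0  0  1  1
So g(19) = 1.

1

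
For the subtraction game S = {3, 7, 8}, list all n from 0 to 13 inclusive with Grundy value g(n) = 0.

0, 1, 2, 6, 11, 12

Build the Grundy sequence with g(k) = mex{g(k−s) : s ∈ {3, 7, 8}, s ≤ k}:
k:     0  1  2  3  4  5  6  7  8  9 10 11 12 13
g(k):  0  0  0  1  1  1  0  2  2  1  3  0  0  2
The P-positions (g = 0) in 0..13 are 0, 1, 2, 6, 11, 12.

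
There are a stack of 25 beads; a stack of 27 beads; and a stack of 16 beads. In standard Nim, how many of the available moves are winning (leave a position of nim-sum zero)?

3

Nim-sum: 25 ⊕ 27 ⊕ 16 = 18.
The overall nim-sum is X = 18. A stack of size p has a winning move iff p XOR X < p (reduce it to p XOR X).
  25: 25 XOR 18 = 11 < 25 — winning move (to 11).
  27: 27 XOR 18 = 9 < 27 — winning move (to 9).
  16: 16 XOR 18 = 2 < 16 — winning move (to 2).
That gives 3 winning moves.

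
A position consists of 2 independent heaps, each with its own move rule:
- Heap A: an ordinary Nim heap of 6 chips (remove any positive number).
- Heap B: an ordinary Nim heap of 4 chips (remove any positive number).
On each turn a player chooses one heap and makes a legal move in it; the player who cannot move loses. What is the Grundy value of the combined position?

2

Heap A is a plain Nim heap of size 6, so its Grundy value is 6.
Heap B is a plain Nim heap of size 4, so its Grundy value is 4.
By the Sprague-Grundy theorem, the Grundy value of a sum of independent games is the XOR of the component values.
Combined value = 6 XOR 4 = 2.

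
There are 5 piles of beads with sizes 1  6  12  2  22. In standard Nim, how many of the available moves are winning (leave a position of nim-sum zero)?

1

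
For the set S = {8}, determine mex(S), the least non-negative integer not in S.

0

0 is not in the set, so the mex is 0.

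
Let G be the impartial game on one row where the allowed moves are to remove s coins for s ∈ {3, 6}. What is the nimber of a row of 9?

0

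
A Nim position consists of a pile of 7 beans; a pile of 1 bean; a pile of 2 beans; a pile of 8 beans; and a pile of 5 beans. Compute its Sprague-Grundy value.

9

Write each in binary and XOR column by column:
  0111  (7)
  0001  (1)
  0010  (2)
  1000  (8)
  0101  (5)
  ----
  1001  (9)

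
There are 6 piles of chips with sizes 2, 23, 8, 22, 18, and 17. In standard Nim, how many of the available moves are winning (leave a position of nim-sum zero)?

1

Nim-sum: 2 XOR 23 XOR 8 XOR 22 XOR 18 XOR 17 = 8.
The overall nim-sum is X = 8. A pile of size p has a winning move iff p XOR X < p (reduce it to p XOR X).
  2: 2 XOR 8 = 10 ≥ 2 — no move.
  23: 23 XOR 8 = 31 ≥ 23 — no move.
  8: 8 XOR 8 = 0 < 8 — winning move (to 0).
  22: 22 XOR 8 = 30 ≥ 22 — no move.
  18: 18 XOR 8 = 26 ≥ 18 — no move.
  17: 17 XOR 8 = 25 ≥ 17 — no move.
That gives 1 winning move.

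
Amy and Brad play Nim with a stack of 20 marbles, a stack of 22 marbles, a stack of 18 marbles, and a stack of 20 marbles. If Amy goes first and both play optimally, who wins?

Amy wins

Write each in binary and XOR column by column:
  10100  (20)
  10110  (22)
  10010  (18)
  10100  (20)
  -----
  00100  (4)
The nim-sum is 4 ≠ 0, so this is an N-position: the player to move can win; Amy has a winning move.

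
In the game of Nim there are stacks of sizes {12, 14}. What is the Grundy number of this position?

2

Nim-sum: 12 ⊕ 14 = 2.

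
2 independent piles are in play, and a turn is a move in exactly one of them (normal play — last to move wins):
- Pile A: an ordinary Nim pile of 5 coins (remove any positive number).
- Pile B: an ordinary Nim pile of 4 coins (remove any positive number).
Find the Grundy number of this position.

1

Pile A is a plain Nim pile of size 5, so its Grundy value is 5.
Pile B is a plain Nim pile of size 4, so its Grundy value is 4.
By the Sprague-Grundy theorem, the Grundy value of a sum of independent games is the XOR of the component values.
Combined value = 5 ⊕ 4 = 1.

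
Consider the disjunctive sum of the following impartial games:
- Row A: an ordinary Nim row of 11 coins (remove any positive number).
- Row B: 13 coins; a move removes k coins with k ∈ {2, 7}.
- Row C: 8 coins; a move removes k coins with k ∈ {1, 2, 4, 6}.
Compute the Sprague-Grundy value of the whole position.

11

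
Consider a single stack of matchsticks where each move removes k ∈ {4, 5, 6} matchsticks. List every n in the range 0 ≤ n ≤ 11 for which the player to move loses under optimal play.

0, 1, 2, 3, 10, 11

Grundy values for subtraction set {4, 5, 6}:
k:     0  1  2  3  4  5  6  7  8  9 10 11
g(k):  0  0  0  0  1  1  1  1  2  2  0  0
The P-positions (g = 0) in 0..11 are 0, 1, 2, 3, 10, 11.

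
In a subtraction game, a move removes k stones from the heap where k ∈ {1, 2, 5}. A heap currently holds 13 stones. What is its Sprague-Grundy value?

Grundy values for subtraction set {1, 2, 5}:
k:     0  1  2  3  4  5  6  7  8  9 10 11 12 13
g(k):  0  1  2  0  1  2  0  1  2  0  1  2  0  1
So g(13) = 1.

1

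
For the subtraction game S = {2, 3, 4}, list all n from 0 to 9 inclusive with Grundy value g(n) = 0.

0, 1, 6, 7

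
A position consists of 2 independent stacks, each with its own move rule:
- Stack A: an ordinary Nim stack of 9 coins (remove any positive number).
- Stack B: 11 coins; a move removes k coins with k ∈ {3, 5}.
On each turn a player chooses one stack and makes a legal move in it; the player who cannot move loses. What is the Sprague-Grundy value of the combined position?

8

Stack A is a plain Nim stack of size 9, so its Grundy value is 9.
Build the Grundy sequence for stack B with g(k) = mex{g(k−s) : s ∈ {3, 5}, s ≤ k}:
k:     0  1  2  3  4  5  6  7  8  9 10 11
g(k):  0  0  0  1  1  1  2  2  0  0  0  1
So g(11) = 1.
The value of a disjunctive sum is the nim-sum of the parts.
Combined value = 9 XOR 1 = 8.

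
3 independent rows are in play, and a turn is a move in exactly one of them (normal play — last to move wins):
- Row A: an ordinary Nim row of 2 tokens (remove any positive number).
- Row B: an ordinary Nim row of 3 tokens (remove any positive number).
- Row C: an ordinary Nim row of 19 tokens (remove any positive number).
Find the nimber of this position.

18

Row A is a plain Nim row of size 2, so its Grundy value is 2.
Row B is a plain Nim row of size 3, so its Grundy value is 3.
Row C is a plain Nim row of size 19, so its Grundy value is 19.
By the Sprague-Grundy theorem, the Grundy value of a sum of independent games is the XOR of the component values.
Combined value = 2 ⊕ 3 ⊕ 19 = 18.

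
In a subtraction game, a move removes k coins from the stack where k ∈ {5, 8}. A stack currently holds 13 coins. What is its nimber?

0

Grundy values for subtraction set {5, 8}:
g(0) = mex{} = 0
g(1) = mex{} = 0
g(2) = mex{} = 0
g(3) = mex{} = 0
g(4) = mex{} = 0
g(5) = mex{0} = 1
g(6) = mex{0} = 1
g(7) = mex{0} = 1
g(8) = mex{0} = 1
g(9) = mex{0} = 1
g(10) = mex{0,1} = 2
g(11) = mex{0,1} = 2
g(12) = mex{0,1} = 2
g(13) = mex{1} = 0
So g(13) = 0.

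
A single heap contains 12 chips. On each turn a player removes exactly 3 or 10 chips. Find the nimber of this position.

2

Grundy values for subtraction set {3, 10}:
g(0) = mex{} = 0
g(1) = mex{} = 0
g(2) = mex{} = 0
g(3) = mex{0} = 1
g(4) = mex{0} = 1
g(5) = mex{0} = 1
g(6) = mex{1} = 0
g(7) = mex{1} = 0
g(8) = mex{1} = 0
g(9) = mex{0} = 1
g(10) = mex{0} = 1
g(11) = mex{0} = 1
g(12) = mex{0,1} = 2
So g(12) = 2.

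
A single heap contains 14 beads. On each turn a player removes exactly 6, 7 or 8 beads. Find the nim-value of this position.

0

Grundy values for subtraction set {6, 7, 8}:
k:     0  1  2  3  4  5  6  7  8  9 10 11 12 13 14
g(k):  0  0  0  0  0  0  1  1  1  1  1  1  2  2  0
So g(14) = 0.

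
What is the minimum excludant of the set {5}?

0

0 is not in the set, so the mex is 0.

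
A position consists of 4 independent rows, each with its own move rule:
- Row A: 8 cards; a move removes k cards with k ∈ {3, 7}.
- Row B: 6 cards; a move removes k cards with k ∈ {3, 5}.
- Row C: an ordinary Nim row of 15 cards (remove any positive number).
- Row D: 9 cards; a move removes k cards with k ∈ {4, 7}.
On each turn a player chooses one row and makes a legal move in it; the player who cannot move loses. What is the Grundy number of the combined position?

13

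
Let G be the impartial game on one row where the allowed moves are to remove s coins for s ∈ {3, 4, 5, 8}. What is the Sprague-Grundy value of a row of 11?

0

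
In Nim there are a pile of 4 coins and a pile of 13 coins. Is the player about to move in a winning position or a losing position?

Nim-sum: 4 ⊕ 13 = 9.
The nim-sum is 9 ≠ 0, so this is an N-position: the player to move can win.

Winning position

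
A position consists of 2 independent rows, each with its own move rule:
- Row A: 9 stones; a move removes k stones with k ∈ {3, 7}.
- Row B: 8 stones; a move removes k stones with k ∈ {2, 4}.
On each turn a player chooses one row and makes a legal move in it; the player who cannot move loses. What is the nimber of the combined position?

0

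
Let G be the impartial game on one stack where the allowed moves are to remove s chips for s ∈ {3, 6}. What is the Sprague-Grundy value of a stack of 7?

Grundy values for subtraction set {3, 6}:
k:     0  1  2  3  4  5  6  7
g(k):  0  0  0  1  1  1  2  2
So g(7) = 2.

2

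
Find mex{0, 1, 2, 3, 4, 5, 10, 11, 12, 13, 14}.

The values 0, 1, 2, 3, 4, 5 are all present; 6 is the first non-negative integer missing from the set.

6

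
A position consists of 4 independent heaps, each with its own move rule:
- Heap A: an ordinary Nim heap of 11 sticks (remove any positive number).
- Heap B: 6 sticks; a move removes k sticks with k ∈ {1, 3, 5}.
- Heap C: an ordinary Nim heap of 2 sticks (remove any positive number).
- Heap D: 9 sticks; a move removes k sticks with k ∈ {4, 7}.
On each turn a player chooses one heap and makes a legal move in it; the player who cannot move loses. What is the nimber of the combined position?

11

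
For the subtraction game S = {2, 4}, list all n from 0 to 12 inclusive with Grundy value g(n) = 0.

0, 1, 6, 7, 12

Compute g(0), g(1), … for moves {2, 4}:
g(0) = mex{} = 0
g(1) = mex{} = 0
g(2) = mex{0} = 1
g(3) = mex{0} = 1
g(4) = mex{0,1} = 2
g(5) = mex{0,1} = 2
g(6) = mex{1,2} = 0
g(7) = mex{1,2} = 0
g(8) = mex{0,2} = 1
g(9) = mex{0,2} = 1
g(10) = mex{0,1} = 2
g(11) = mex{0,1} = 2
g(12) = mex{1,2} = 0
The P-positions (g = 0) in 0..12 are 0, 1, 6, 7, 12.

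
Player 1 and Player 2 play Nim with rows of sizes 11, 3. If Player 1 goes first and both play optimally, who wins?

Player 1 wins

Compute the nim-sum pairwise:
11 ⊕ 3 = 8
The nim-sum is 8 ≠ 0, so this is an N-position: the player to move can win; Player 1 has a winning move.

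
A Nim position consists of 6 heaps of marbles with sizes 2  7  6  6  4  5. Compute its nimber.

Nim-sum: 2 ⊕ 7 ⊕ 6 ⊕ 6 ⊕ 4 ⊕ 5 = 4.

4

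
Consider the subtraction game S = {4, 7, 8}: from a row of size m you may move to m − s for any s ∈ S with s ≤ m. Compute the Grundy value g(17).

1

Grundy values for subtraction set {4, 7, 8}:
k:     0  1  2  3  4  5  6  7  8  9 10 11 12 13 14 15 16 17
g(k):  0  0  0  0  1  1  1  1  2  2  2  2  0  0  0  0  1  1
So g(17) = 1.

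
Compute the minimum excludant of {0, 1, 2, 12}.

3

The values 0, 1, 2 are all present; 3 is the first non-negative integer missing from the set.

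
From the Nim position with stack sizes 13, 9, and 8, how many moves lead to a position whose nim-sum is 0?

3

Compute the nim-sum pairwise:
13 ⊕ 9 = 4
4 ⊕ 8 = 12
The overall nim-sum is X = 12. A stack of size p has a winning move iff p XOR X < p (reduce it to p XOR X).
  13: 13 XOR 12 = 1 < 13 — winning move (to 1).
  9: 9 XOR 12 = 5 < 9 — winning move (to 5).
  8: 8 XOR 12 = 4 < 8 — winning move (to 4).
That gives 3 winning moves.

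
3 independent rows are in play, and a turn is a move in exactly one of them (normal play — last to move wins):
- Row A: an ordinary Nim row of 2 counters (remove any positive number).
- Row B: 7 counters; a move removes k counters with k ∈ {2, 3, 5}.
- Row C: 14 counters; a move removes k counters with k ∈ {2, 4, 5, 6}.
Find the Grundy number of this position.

1

Row A is a plain Nim row of size 2, so its Grundy value is 2.
Build the Grundy sequence for row B with g(k) = mex{g(k−s) : s ∈ {2, 3, 5}, s ≤ k}:
k:     0  1  2  3  4  5  6  7
g(k):  0  0  1  1  2  2  3  0
So g(7) = 0.
For row C, compute g(0), g(1), … with moves {2, 4, 5, 6}:
k:     0  1  2  3  4  5  6  7  8  9 10 11 12 13 14
g(k):  0  0  1  1  2  2  3  3  0  0  1  1  2  2  3
So g(14) = 3.
By the Sprague-Grundy theorem, the Grundy value of a sum of independent games is the XOR of the component values.
Combined value = 2 ⊕ 0 ⊕ 3 = 1.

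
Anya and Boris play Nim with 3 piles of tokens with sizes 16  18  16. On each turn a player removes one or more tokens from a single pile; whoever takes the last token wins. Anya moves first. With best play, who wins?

Anya wins

Nim-sum: 16 XOR 18 XOR 16 = 18.
The nim-sum is 18 ≠ 0, so this is an N-position: the player to move can win; Anya has a winning move.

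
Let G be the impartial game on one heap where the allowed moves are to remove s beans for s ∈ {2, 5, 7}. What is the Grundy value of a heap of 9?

2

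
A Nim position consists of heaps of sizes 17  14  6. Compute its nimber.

25

In binary:
  10001  (17)
  01110  (14)
  00110  (6)
  -----
  11001  (25)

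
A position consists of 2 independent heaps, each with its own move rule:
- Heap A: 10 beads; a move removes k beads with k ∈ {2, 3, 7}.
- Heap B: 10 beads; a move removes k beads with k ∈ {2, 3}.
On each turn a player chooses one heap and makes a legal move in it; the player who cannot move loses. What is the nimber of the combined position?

0

For heap A, compute g(0), g(1), … with moves {2, 3, 7}:
k:     0  1  2  3  4  5  6  7  8  9 10
g(k):  0  0  1  1  2  0  0  1  1  2  0
So g(10) = 0.
Grundy values for heap B (subtraction set {2, 3}):
k:     0  1  2  3  4  5  6  7  8  9 10
g(k):  0  0  1  1  2  0  0  1  1  2  0
So g(10) = 0.
By the Sprague-Grundy theorem, the Grundy value of a sum of independent games is the XOR of the component values.
Combined value = 0 XOR 0 = 0.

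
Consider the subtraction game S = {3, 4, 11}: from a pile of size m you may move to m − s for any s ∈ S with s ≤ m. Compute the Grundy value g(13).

Grundy values for subtraction set {3, 4, 11}:
k:     0  1  2  3  4  5  6  7  8  9 10 11 12 13
g(k):  0  0  0  1  1  1  2  0  0  0  1  1  1  2
So g(13) = 2.

2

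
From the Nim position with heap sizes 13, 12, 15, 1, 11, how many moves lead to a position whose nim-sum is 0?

Compute the nim-sum pairwise:
13 XOR 12 = 1
1 XOR 15 = 14
14 XOR 1 = 15
15 XOR 11 = 4
The overall nim-sum is X = 4. A heap of size p has a winning move iff p XOR X < p (reduce it to p XOR X).
  13: 13 XOR 4 = 9 < 13 — winning move (to 9).
  12: 12 XOR 4 = 8 < 12 — winning move (to 8).
  15: 15 XOR 4 = 11 < 15 — winning move (to 11).
  1: 1 XOR 4 = 5 ≥ 1 — no move.
  11: 11 XOR 4 = 15 ≥ 11 — no move.
That gives 3 winning moves.

3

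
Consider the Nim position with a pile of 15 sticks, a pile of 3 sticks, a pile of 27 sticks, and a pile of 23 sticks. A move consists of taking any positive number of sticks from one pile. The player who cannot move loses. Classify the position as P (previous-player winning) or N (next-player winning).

P-position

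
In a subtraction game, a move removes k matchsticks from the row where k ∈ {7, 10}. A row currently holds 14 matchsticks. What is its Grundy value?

Compute g(0), g(1), … for moves {7, 10}:
g(0) = mex{} = 0
g(1) = mex{} = 0
g(2) = mex{} = 0
g(3) = mex{} = 0
g(4) = mex{} = 0
g(5) = mex{} = 0
g(6) = mex{} = 0
g(7) = mex{0} = 1
g(8) = mex{0} = 1
g(9) = mex{0} = 1
g(10) = mex{0} = 1
g(11) = mex{0} = 1
g(12) = mex{0} = 1
g(13) = mex{0} = 1
g(14) = mex{0,1} = 2
So g(14) = 2.

2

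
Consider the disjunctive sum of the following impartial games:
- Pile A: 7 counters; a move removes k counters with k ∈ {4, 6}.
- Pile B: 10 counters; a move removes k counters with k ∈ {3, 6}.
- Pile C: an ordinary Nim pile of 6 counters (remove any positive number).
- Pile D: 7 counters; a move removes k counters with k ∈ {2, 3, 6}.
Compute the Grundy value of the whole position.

6

For pile A, compute g(0), g(1), … with moves {4, 6}:
k:     0  1  2  3  4  5  6  7
g(k):  0  0  0  0  1  1  1  1
So g(7) = 1.
Build the Grundy sequence for pile B with g(k) = mex{g(k−s) : s ∈ {3, 6}, s ≤ k}:
k:     0  1  2  3  4  5  6  7  8  9 10
g(k):  0  0  0  1  1  1  2  2  2  0  0
So g(10) = 0.
Pile C is a plain Nim pile of size 6, so its Grundy value is 6.
For pile D, compute g(0), g(1), … with moves {2, 3, 6}:
g(0) = mex{} = 0
g(1) = mex{} = 0
g(2) = mex{0} = 1
g(3) = mex{0} = 1
g(4) = mex{0,1} = 2
g(5) = mex{1} = 0
g(6) = mex{0,1,2} = 3
g(7) = mex{0,2} = 1
So g(7) = 1.
The value of a disjunctive sum is the nim-sum of the parts.
Combined value = 1 XOR 0 XOR 6 XOR 1 = 6.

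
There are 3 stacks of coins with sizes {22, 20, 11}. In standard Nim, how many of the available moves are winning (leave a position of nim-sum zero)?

Bitwise XOR of the heap sizes:
  10110  (22)
  10100  (20)
  01011  (11)
  -----
  01001  (9)
The overall nim-sum is X = 9. A stack of size p has a winning move iff p XOR X < p (reduce it to p XOR X).
  22: 22 XOR 9 = 31 ≥ 22 — no move.
  20: 20 XOR 9 = 29 ≥ 20 — no move.
  11: 11 XOR 9 = 2 < 11 — winning move (to 2).
That gives 1 winning move.

1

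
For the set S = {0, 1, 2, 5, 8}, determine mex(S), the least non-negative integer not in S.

3

The values 0, 1, 2 are all present; 3 is the first non-negative integer missing from the set.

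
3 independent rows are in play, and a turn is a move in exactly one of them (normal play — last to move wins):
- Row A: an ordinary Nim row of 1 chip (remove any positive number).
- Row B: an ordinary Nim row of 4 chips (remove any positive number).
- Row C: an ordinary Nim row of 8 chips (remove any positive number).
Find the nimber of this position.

Row A is a plain Nim row of size 1, so its Grundy value is 1.
Row B is a plain Nim row of size 4, so its Grundy value is 4.
Row C is a plain Nim row of size 8, so its Grundy value is 8.
By the Sprague-Grundy theorem, the Grundy value of a sum of independent games is the XOR of the component values.
Combined value = 1 XOR 4 XOR 8 = 13.

13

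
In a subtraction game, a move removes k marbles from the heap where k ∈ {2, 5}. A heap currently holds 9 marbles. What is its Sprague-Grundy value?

Grundy values for subtraction set {2, 5}:
g(0) = mex{} = 0
g(1) = mex{} = 0
g(2) = mex{0} = 1
g(3) = mex{0} = 1
g(4) = mex{1} = 0
g(5) = mex{0,1} = 2
g(6) = mex{0} = 1
g(7) = mex{1,2} = 0
g(8) = mex{1} = 0
g(9) = mex{0} = 1
So g(9) = 1.

1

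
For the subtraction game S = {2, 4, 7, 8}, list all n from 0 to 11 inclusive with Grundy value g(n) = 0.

0, 1, 6, 11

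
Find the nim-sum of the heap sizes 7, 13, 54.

60

Compute the nim-sum pairwise:
7 ⊕ 13 = 10
10 ⊕ 54 = 60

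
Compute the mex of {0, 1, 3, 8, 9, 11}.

The values 0, 1 are all present; 2 is the first non-negative integer missing from the set.

2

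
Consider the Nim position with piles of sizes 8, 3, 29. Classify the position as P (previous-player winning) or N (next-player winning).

Compute the nim-sum pairwise:
8 ⊕ 3 = 11
11 ⊕ 29 = 22
The nim-sum is 22 ≠ 0, so this is an N-position: the player to move can win.

N-position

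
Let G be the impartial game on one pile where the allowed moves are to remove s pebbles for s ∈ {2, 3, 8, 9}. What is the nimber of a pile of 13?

1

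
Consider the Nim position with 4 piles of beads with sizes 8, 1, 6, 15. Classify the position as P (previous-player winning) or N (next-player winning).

Write each in binary and XOR column by column:
  1000  (8)
  0001  (1)
  0110  (6)
  1111  (15)
  ----
  0000  (0)
The nim-sum is 0, so this is a P-position: the player to move is in a losing position under optimal play.

P-position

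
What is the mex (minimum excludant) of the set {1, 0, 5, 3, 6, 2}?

The values 0, 1, 2, 3 are all present; 4 is the first non-negative integer missing from the set.

4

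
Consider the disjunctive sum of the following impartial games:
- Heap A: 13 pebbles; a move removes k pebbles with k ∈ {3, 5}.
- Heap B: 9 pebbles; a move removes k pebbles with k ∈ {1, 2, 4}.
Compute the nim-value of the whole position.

1

Grundy values for heap A (subtraction set {3, 5}):
k:     0  1  2  3  4  5  6  7  8  9 10 11 12 13
g(k):  0  0  0  1  1  1  2  2  0  0  0  1  1  1
So g(13) = 1.
Build the Grundy sequence for heap B with g(k) = mex{g(k−s) : s ∈ {1, 2, 4}, s ≤ k}:
g(0) = mex{} = 0
g(1) = mex{0} = 1
g(2) = mex{0,1} = 2
g(3) = mex{1,2} = 0
g(4) = mex{0,2} = 1
g(5) = mex{0,1} = 2
g(6) = mex{1,2} = 0
g(7) = mex{0,2} = 1
g(8) = mex{0,1} = 2
g(9) = mex{1,2} = 0
So g(9) = 0.
By the Sprague-Grundy theorem, the Grundy value of a sum of independent games is the XOR of the component values.
Combined value = 1 ⊕ 0 = 1.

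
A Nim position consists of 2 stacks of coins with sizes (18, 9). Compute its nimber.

27

Write each in binary and XOR column by column:
  10010  (18)
  01001  (9)
  -----
  11011  (27)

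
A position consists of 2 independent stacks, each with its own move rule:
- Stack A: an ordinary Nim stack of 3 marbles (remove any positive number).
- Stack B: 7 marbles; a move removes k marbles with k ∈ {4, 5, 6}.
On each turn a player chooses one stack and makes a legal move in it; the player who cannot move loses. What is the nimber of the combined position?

2

Stack A is a plain Nim stack of size 3, so its Grundy value is 3.
For stack B, compute g(0), g(1), … with moves {4, 5, 6}:
g(0) = mex{} = 0
g(1) = mex{} = 0
g(2) = mex{} = 0
g(3) = mex{} = 0
g(4) = mex{0} = 1
g(5) = mex{0} = 1
g(6) = mex{0} = 1
g(7) = mex{0} = 1
So g(7) = 1.
By the Sprague-Grundy theorem, the Grundy value of a sum of independent games is the XOR of the component values.
Combined value = 3 ⊕ 1 = 2.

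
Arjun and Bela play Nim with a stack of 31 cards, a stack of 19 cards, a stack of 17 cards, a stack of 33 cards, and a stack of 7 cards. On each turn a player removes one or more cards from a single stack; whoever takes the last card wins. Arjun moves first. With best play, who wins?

Nim-sum: 31 XOR 19 XOR 17 XOR 33 XOR 7 = 59.
The nim-sum is 59 ≠ 0, so this is an N-position: the player to move can win; Arjun has a winning move.

Arjun wins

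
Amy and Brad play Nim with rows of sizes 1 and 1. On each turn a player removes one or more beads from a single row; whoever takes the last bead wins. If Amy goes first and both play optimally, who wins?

Bitwise XOR of the heap sizes:
  1  (1)
  1  (1)
  -
  0  (0)
The nim-sum is 0, so this is a P-position: the player to move is in a losing position under optimal play; Amy is about to move from it and so loses — Brad wins.

Brad wins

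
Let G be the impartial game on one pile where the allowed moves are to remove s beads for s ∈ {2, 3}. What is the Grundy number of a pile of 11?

0

Grundy values for subtraction set {2, 3}:
g(0) = mex{} = 0
g(1) = mex{} = 0
g(2) = mex{0} = 1
g(3) = mex{0} = 1
g(4) = mex{0,1} = 2
g(5) = mex{1} = 0
g(6) = mex{1,2} = 0
g(7) = mex{0,2} = 1
g(8) = mex{0} = 1
g(9) = mex{0,1} = 2
g(10) = mex{1} = 0
g(11) = mex{1,2} = 0
So g(11) = 0.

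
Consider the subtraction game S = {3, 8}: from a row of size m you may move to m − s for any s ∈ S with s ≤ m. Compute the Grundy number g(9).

1

Grundy values for subtraction set {3, 8}:
k:     0  1  2  3  4  5  6  7  8  9
g(k):  0  0  0  1  1  1  0  0  2  1
So g(9) = 1.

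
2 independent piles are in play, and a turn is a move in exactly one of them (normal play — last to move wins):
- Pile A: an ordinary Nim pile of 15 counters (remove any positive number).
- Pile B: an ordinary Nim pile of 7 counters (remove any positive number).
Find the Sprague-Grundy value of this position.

8

Pile A is a plain Nim pile of size 15, so its Grundy value is 15.
Pile B is a plain Nim pile of size 7, so its Grundy value is 7.
The value of a disjunctive sum is the nim-sum of the parts.
Combined value = 15 XOR 7 = 8.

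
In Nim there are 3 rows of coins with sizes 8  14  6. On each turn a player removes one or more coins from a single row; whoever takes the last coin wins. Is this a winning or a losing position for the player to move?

Losing position

Compute the nim-sum pairwise:
8 ⊕ 14 = 6
6 ⊕ 6 = 0
The nim-sum is 0, so this is a P-position: the player to move is in a losing position under optimal play.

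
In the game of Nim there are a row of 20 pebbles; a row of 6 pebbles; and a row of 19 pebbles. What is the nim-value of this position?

1

Bitwise XOR of the heap sizes:
  10100  (20)
  00110  (6)
  10011  (19)
  -----
  00001  (1)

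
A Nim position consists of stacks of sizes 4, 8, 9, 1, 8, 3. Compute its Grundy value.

Nim-sum: 4 ⊕ 8 ⊕ 9 ⊕ 1 ⊕ 8 ⊕ 3 = 15.

15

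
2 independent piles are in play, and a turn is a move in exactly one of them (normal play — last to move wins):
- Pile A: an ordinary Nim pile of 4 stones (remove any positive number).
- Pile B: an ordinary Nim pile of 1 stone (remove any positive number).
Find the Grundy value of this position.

Pile A is a plain Nim pile of size 4, so its Grundy value is 4.
Pile B is a plain Nim pile of size 1, so its Grundy value is 1.
By the Sprague-Grundy theorem, the Grundy value of a sum of independent games is the XOR of the component values.
Combined value = 4 XOR 1 = 5.

5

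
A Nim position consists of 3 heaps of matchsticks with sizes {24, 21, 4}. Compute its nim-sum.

9

Nim-sum: 24 ^ 21 ^ 4 = 9.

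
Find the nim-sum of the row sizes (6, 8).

14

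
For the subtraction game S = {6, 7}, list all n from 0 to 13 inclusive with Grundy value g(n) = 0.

0, 1, 2, 3, 4, 5, 13

Compute g(0), g(1), … for moves {6, 7}:
k:     0  1  2  3  4  5  6  7  8  9 10 11 12 13
g(k):  0  0  0  0  0  0  1  1  1  1  1  1  2  0
The P-positions (g = 0) in 0..13 are 0, 1, 2, 3, 4, 5, 13.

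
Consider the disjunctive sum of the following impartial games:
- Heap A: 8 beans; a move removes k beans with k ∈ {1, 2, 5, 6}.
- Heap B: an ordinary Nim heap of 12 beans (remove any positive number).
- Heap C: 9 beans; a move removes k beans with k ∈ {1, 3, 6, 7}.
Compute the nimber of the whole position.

14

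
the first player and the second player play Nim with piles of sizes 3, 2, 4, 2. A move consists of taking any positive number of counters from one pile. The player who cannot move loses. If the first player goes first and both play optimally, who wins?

the first player wins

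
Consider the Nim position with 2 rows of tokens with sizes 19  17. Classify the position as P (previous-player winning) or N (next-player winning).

N-position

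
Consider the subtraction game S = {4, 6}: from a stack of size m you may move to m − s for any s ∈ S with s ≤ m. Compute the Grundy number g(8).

Grundy values for subtraction set {4, 6}:
g(0) = mex{} = 0
g(1) = mex{} = 0
g(2) = mex{} = 0
g(3) = mex{} = 0
g(4) = mex{0} = 1
g(5) = mex{0} = 1
g(6) = mex{0} = 1
g(7) = mex{0} = 1
g(8) = mex{0,1} = 2
So g(8) = 2.

2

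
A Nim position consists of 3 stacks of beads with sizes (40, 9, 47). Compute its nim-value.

14

Write each in binary and XOR column by column:
  101000  (40)
  001001  (9)
  101111  (47)
  ------
  001110  (14)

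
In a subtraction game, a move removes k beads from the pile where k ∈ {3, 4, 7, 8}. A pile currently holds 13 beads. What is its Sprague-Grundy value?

0

Build the Grundy sequence with g(k) = mex{g(k−s) : s ∈ {3, 4, 7, 8}, s ≤ k}:
g(0) = mex{} = 0
g(1) = mex{} = 0
g(2) = mex{} = 0
g(3) = mex{0} = 1
g(4) = mex{0} = 1
g(5) = mex{0} = 1
g(6) = mex{0,1} = 2
g(7) = mex{0,1} = 2
g(8) = mex{0,1} = 2
g(9) = mex{0,1,2} = 3
g(10) = mex{0,1,2} = 3
g(11) = mex{1,2} = 0
g(12) = mex{1,2,3} = 0
g(13) = mex{1,2,3} = 0
So g(13) = 0.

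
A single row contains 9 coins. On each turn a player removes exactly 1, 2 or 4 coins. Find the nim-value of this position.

Compute g(0), g(1), … for moves {1, 2, 4}:
k:     0  1  2  3  4  5  6  7  8  9
g(k):  0  1  2  0  1  2  0  1  2  0
So g(9) = 0.

0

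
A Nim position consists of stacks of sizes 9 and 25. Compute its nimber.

Nim-sum: 9 ^ 25 = 16.

16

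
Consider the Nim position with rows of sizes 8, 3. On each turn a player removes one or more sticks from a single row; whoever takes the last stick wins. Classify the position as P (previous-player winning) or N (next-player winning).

Nim-sum: 8 ⊕ 3 = 11.
The nim-sum is 11 ≠ 0, so this is an N-position: the player to move can win.

N-position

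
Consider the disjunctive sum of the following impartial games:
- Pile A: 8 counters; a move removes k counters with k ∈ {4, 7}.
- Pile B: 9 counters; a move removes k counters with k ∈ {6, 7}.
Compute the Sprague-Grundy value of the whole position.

3

Build the Grundy sequence for pile A with g(k) = mex{g(k−s) : s ∈ {4, 7}, s ≤ k}:
g(0) = mex{} = 0
g(1) = mex{} = 0
g(2) = mex{} = 0
g(3) = mex{} = 0
g(4) = mex{0} = 1
g(5) = mex{0} = 1
g(6) = mex{0} = 1
g(7) = mex{0} = 1
g(8) = mex{0,1} = 2
So g(8) = 2.
Build the Grundy sequence for pile B with g(k) = mex{g(k−s) : s ∈ {6, 7}, s ≤ k}:
k:     0  1  2  3  4  5  6  7  8  9
g(k):  0  0  0  0  0  0  1  1  1  1
So g(9) = 1.
By the Sprague-Grundy theorem, the Grundy value of a sum of independent games is the XOR of the component values.
Combined value = 2 ⊕ 1 = 3.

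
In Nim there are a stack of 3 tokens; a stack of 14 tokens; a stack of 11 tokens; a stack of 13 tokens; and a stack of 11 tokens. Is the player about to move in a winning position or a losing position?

Losing position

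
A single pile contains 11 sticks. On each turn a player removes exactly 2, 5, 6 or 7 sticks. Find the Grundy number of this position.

Build the Grundy sequence with g(k) = mex{g(k−s) : s ∈ {2, 5, 6, 7}, s ≤ k}:
k:     0  1  2  3  4  5  6  7  8  9 10 11
g(k):  0  0  1  1  0  2  1  3  2  2  3  3
So g(11) = 3.

3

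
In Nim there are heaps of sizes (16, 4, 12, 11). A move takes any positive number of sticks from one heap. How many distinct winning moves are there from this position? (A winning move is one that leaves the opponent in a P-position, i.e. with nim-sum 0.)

1

Nim-sum: 16 ^ 4 ^ 12 ^ 11 = 19.
The overall nim-sum is X = 19. A heap of size p has a winning move iff p XOR X < p (reduce it to p XOR X).
  16: 16 XOR 19 = 3 < 16 — winning move (to 3).
  4: 4 XOR 19 = 23 ≥ 4 — no move.
  12: 12 XOR 19 = 31 ≥ 12 — no move.
  11: 11 XOR 19 = 24 ≥ 11 — no move.
That gives 1 winning move.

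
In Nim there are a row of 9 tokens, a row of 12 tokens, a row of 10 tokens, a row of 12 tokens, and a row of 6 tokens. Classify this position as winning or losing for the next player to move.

Winning position

Write each in binary and XOR column by column:
  1001  (9)
  1100  (12)
  1010  (10)
  1100  (12)
  0110  (6)
  ----
  0101  (5)
The nim-sum is 5 ≠ 0, so this is an N-position: the player to move can win.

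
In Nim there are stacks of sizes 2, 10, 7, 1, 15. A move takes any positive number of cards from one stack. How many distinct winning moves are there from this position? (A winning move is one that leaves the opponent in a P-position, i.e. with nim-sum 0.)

3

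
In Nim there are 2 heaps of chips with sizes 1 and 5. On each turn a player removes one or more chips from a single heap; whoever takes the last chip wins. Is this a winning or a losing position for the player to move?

Winning position

Write each in binary and XOR column by column:
  001  (1)
  101  (5)
  ---
  100  (4)
The nim-sum is 4 ≠ 0, so this is an N-position: the player to move can win.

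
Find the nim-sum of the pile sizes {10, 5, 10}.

5

Bitwise XOR of the heap sizes:
  1010  (10)
  0101  (5)
  1010  (10)
  ----
  0101  (5)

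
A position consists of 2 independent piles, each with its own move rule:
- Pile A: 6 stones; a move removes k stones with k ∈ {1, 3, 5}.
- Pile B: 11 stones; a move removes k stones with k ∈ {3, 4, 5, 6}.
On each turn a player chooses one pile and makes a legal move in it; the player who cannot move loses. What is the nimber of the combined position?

0

Build the Grundy sequence for pile A with g(k) = mex{g(k−s) : s ∈ {1, 3, 5}, s ≤ k}:
k:     0  1  2  3  4  5  6
g(k):  0  1  0  1  0  1  0
So g(6) = 0.
Grundy values for pile B (subtraction set {3, 4, 5, 6}):
g(0) = mex{} = 0
g(1) = mex{} = 0
g(2) = mex{} = 0
g(3) = mex{0} = 1
g(4) = mex{0} = 1
g(5) = mex{0} = 1
g(6) = mex{0,1} = 2
g(7) = mex{0,1} = 2
g(8) = mex{0,1} = 2
g(9) = mex{1,2} = 0
g(10) = mex{1,2} = 0
g(11) = mex{1,2} = 0
So g(11) = 0.
By the Sprague-Grundy theorem, the Grundy value of a sum of independent games is the XOR of the component values.
Combined value = 0 ⊕ 0 = 0.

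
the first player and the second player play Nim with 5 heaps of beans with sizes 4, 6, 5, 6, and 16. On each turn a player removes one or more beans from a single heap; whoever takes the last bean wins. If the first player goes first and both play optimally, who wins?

Nim-sum: 4 ^ 6 ^ 5 ^ 6 ^ 16 = 17.
The nim-sum is 17 ≠ 0, so this is an N-position: the player to move can win; the first player has a winning move.

the first player wins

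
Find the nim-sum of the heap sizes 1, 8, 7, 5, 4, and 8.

7

Bitwise XOR of the heap sizes:
  0001  (1)
  1000  (8)
  0111  (7)
  0101  (5)
  0100  (4)
  1000  (8)
  ----
  0111  (7)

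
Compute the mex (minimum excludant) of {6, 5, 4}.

0

0 is not in the set, so the mex is 0.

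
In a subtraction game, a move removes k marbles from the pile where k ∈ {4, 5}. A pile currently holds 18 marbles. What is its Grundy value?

Grundy values for subtraction set {4, 5}:
k:     0  1  2  3  4  5  6  7  8  9 10 11 12 13 14 15 16 17 18
g(k):  0  0  0  0  1  1  1  1  2  0  0  0  0  1  1  1  1  2  0
So g(18) = 0.

0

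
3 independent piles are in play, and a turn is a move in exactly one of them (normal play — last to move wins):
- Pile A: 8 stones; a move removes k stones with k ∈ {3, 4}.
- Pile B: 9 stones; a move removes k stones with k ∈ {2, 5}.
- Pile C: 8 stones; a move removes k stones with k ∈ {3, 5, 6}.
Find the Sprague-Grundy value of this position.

3

Grundy values for pile A (subtraction set {3, 4}):
g(0) = mex{} = 0
g(1) = mex{} = 0
g(2) = mex{} = 0
g(3) = mex{0} = 1
g(4) = mex{0} = 1
g(5) = mex{0} = 1
g(6) = mex{0,1} = 2
g(7) = mex{1} = 0
g(8) = mex{1} = 0
So g(8) = 0.
Grundy values for pile B (subtraction set {2, 5}):
k:     0  1  2  3  4  5  6  7  8  9
g(k):  0  0  1  1  0  2  1  0  0  1
So g(9) = 1.
Build the Grundy sequence for pile C with g(k) = mex{g(k−s) : s ∈ {3, 5, 6}, s ≤ k}:
g(0) = mex{} = 0
g(1) = mex{} = 0
g(2) = mex{} = 0
g(3) = mex{0} = 1
g(4) = mex{0} = 1
g(5) = mex{0} = 1
g(6) = mex{0,1} = 2
g(7) = mex{0,1} = 2
g(8) = mex{0,1} = 2
So g(8) = 2.
By the Sprague-Grundy theorem, the Grundy value of a sum of independent games is the XOR of the component values.
Combined value = 0 ⊕ 1 ⊕ 2 = 3.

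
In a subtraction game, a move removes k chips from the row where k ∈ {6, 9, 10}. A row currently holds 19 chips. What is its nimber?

0

Compute g(0), g(1), … for moves {6, 9, 10}:
k:     0  1  2  3  4  5  6  7  8  9 10 11 12 13 14 15 16 17 18 19
g(k):  0  0  0  0  0  0  1  1  1  1  1  1  2  2  2  2  0  0  0  0
So g(19) = 0.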